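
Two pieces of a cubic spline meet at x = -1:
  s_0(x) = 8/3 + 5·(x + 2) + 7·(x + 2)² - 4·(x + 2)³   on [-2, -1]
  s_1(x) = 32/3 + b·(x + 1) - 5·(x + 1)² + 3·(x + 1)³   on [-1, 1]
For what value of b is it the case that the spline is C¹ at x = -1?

7

s_0'(x) = 5 + 14·(x + 2) - 12·(x + 2)², so s_0'(-1) = 7. On the right, s_1'(-1) = b, so b = 7.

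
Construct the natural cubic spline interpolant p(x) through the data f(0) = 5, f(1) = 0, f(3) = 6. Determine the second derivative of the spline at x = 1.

Put σ_i = p'' at the i-th knot. Here h = (1, 2) and Δ = (-5, 3), so the interior equations h_(i-1)·σ_(i-1) + 2(h_(i-1)+h_i)·σ_i + h_i·σ_(i+1) = 6(Δ_i − Δ_(i-1)) read
  1·σ_0 + 6·σ_1 + 2·σ_2 = 6(Δ_1 - Δ_0) = 48
Natural end conditions: σ_0 = σ_2 = 0.
Forward elimination and back-substitution give σ_0 = 0, σ_1 = 8, σ_2 = 0.

8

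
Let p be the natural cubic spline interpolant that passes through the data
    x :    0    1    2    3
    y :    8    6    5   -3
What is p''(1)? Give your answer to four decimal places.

Put M_i = p'' at the i-th knot. Here h = (1, 1, 1) and Δ = (-2, -1, -8), so the interior equations h_(i-1)·M_(i-1) + 2(h_(i-1)+h_i)·M_i + h_i·M_(i+1) = 6(Δ_i − Δ_(i-1)) read
  1·M_0 + 4·M_1 + 1·M_2 = 6(Δ_1 - Δ_0) = 6
  1·M_1 + 4·M_2 + 1·M_3 = 6(Δ_2 - Δ_1) = -42
Natural end conditions: M_0 = M_3 = 0.
Hence M_0 = 0, M_1 = 22/5, M_2 = -58/5, M_3 = 0.

4.4000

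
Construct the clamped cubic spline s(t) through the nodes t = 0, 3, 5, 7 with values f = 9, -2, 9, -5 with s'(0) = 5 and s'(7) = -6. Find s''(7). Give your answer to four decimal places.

Put M_i = s'' at the i-th knot. Here h = (3, 2, 2) and Δ = (-11/3, 11/2, -7), so the interior equations h_(i-1)·M_(i-1) + 2(h_(i-1)+h_i)·M_i + h_i·M_(i+1) = 6(Δ_i − Δ_(i-1)) read
  3·M_0 + 10·M_1 + 2·M_2 = 6(Δ_1 - Δ_0) = 55
  2·M_1 + 8·M_2 + 2·M_3 = 6(Δ_2 - Δ_1) = -75
Clamped end conditions give two more equations: 2h_0·M_0 + h_0·M_1 = 6(Δ_0 - s'(0)) = -52 and h_2·M_2 + 2h_2·M_3 = 6(s'(7) - Δ_2) = 6.
Solving the tridiagonal system: M_0 = -1685/111, M_1 = 482/37, M_2 = -550/37, M_3 = 661/74.

8.9324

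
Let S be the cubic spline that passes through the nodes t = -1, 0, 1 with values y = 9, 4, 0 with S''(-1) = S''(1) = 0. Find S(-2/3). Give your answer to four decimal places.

7.2593

Let σ_i = S''(x_i). Step sizes h_i = 1, 1; slopes of the chords Δ_i = (y_(i+1) - y_i)/h_i = -5, -4.
  1·σ_0 + 4·σ_1 + 1·σ_2 = 6(Δ_1 - Δ_0) = 6
Natural end conditions: σ_0 = σ_2 = 0.
Hence σ_0 = 0, σ_1 = 3/2, σ_2 = 0.
On [-1, 0], S(t) = 9 - 21/4·(t + 1) + 0·(t + 1)² + 1/4·(t + 1)³.
With (t + 1) = 1/3: S(-2/3) = 196/27.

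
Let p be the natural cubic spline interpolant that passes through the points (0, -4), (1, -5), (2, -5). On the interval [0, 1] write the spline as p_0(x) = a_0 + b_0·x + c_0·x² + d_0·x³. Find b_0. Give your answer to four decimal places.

-1.2500

Write M_i for p''(x_i). With h_i = 1, 1 and divided differences Δ_i = -1, 0, the continuity of p' gives the tridiagonal system
  1·M_0 + 4·M_1 + 1·M_2 = 6(Δ_1 - Δ_0) = 6
Natural end conditions: M_0 = M_2 = 0.
Solving the tridiagonal system: M_0 = 0, M_1 = 3/2, M_2 = 0.
On [0, 1], with p_0(x) = a_0 + b_0·x + c_0·x² + d_0·x³: c_0 = M_0/2 = 0, d_0 = (M_1 - M_0)/(6h_0) = 1/4, b_0 = Δ_0 - h_0(2M_0 + M_1)/6 = -5/4.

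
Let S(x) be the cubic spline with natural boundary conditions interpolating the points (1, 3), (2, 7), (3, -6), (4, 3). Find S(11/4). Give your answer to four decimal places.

-3.6406

Put M_i = S'' at the i-th knot. Here h = (1, 1, 1) and Δ = (4, -13, 9), so the interior equations h_(i-1)·M_(i-1) + 2(h_(i-1)+h_i)·M_i + h_i·M_(i+1) = 6(Δ_i − Δ_(i-1)) read
  1·M_0 + 4·M_1 + 1·M_2 = 6(Δ_1 - Δ_0) = -102
  1·M_1 + 4·M_2 + 1·M_3 = 6(Δ_2 - Δ_1) = 132
Natural end conditions: M_0 = M_3 = 0.
Solving: M_0 = 0, M_1 = -36, M_2 = 42, M_3 = 0.
On [2, 3], S(x) = 7 - 8·(x - 2) - 18·(x - 2)² + 13·(x - 2)³.
With (x - 2) = 3/4: S(11/4) = -233/64.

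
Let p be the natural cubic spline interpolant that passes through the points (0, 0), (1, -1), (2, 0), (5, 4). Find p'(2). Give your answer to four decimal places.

Write M_i for p''(x_i). With h_i = 1, 1, 3 and divided differences Δ_i = -1, 1, 4/3, the continuity of p' gives the tridiagonal system
  1·M_0 + 4·M_1 + 1·M_2 = 6(Δ_1 - Δ_0) = 12
  1·M_1 + 8·M_2 + 3·M_3 = 6(Δ_2 - Δ_1) = 2
Natural end conditions: M_0 = M_3 = 0.
Solving: M_0 = 0, M_1 = 94/31, M_2 = -4/31, M_3 = 0.
On [2, 5], p'(x) = b_2 + 2c_2·(x - 2) + 3d_2·(x - 2)² with b_2 = Δ_2 - h_2(2M_2 + M_3)/6 = 136/93, c_2 = M_2/2 = -2/31, d_2 = (M_3 - M_2)/(6h_2) = 2/279. So p'(2) = 136/93.

1.4624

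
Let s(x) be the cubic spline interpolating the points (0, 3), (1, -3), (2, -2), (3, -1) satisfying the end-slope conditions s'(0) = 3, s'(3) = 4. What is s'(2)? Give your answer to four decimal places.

1.7333

Put σ_i = s'' at the i-th knot. Here h = (1, 1, 1) and Δ = (-6, 1, 1), so the interior equations h_(i-1)·σ_(i-1) + 2(h_(i-1)+h_i)·σ_i + h_i·σ_(i+1) = 6(Δ_i − Δ_(i-1)) read
  1·σ_0 + 4·σ_1 + 1·σ_2 = 6(Δ_1 - Δ_0) = 42
  1·σ_1 + 4·σ_2 + 1·σ_3 = 6(Δ_2 - Δ_1) = 0
Clamped end conditions give two more equations: 2h_0·σ_0 + h_0·σ_1 = 6(Δ_0 - s'(0)) = -54 and h_2·σ_2 + 2h_2·σ_3 = 6(s'(3) - Δ_2) = 18.
Hence σ_0 = -572/15, σ_1 = 334/15, σ_2 = -134/15, σ_3 = 202/15.
On [2, 3], s'(x) = b_2 + 2c_2·(x - 2) + 3d_2·(x - 2)² with b_2 = Δ_2 - h_2(2σ_2 + σ_3)/6 = 26/15, c_2 = σ_2/2 = -67/15, d_2 = (σ_3 - σ_2)/(6h_2) = 56/15. So s'(2) = 26/15.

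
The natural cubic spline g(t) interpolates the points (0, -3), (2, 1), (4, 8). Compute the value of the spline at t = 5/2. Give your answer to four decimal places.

Let m_i = g''(x_i). Step sizes h_i = 2, 2; slopes of the chords Δ_i = (y_(i+1) - y_i)/h_i = 2, 7/2.
  2·m_0 + 8·m_1 + 2·m_2 = 6(Δ_1 - Δ_0) = 9
Natural end conditions: m_0 = m_2 = 0.
Solving the tridiagonal system: m_0 = 0, m_1 = 9/8, m_2 = 0.
On [2, 4], g(t) = 1 + 11/4·(t - 2) + 9/16·(t - 2)² - 3/32·(t - 2)³.
With (t - 2) = 1/2: g(5/2) = 641/256.

2.5039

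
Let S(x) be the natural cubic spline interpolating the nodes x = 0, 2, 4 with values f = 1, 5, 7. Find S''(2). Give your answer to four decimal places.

Let M_i = S''(x_i). Step sizes h_i = 2, 2; slopes of the chords Δ_i = (y_(i+1) - y_i)/h_i = 2, 1.
  2·M_0 + 8·M_1 + 2·M_2 = 6(Δ_1 - Δ_0) = -6
Natural end conditions: M_0 = M_2 = 0.
Solving the tridiagonal system: M_0 = 0, M_1 = -3/4, M_2 = 0.

-0.7500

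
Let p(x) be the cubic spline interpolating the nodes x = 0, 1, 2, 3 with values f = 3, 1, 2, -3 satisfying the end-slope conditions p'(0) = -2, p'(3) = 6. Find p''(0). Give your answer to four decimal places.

Put M_i = p'' at the i-th knot. Here h = (1, 1, 1) and Δ = (-2, 1, -5), so the interior equations h_(i-1)·M_(i-1) + 2(h_(i-1)+h_i)·M_i + h_i·M_(i+1) = 6(Δ_i − Δ_(i-1)) read
  1·M_0 + 4·M_1 + 1·M_2 = 6(Δ_1 - Δ_0) = 18
  1·M_1 + 4·M_2 + 1·M_3 = 6(Δ_2 - Δ_1) = -36
Clamped end conditions give two more equations: 2h_0·M_0 + h_0·M_1 = 6(Δ_0 - p'(0)) = 0 and h_2·M_2 + 2h_2·M_3 = 6(p'(3) - Δ_2) = 66.
Forward elimination and back-substitution give M_0 = -88/15, M_1 = 176/15, M_2 = -346/15, M_3 = 668/15.

-5.8667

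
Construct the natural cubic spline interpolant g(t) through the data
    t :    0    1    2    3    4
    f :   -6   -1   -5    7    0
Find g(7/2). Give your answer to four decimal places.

5.8973

Write M_i for g''(x_i). With h_i = 1, 1, 1, 1 and divided differences Δ_i = 5, -4, 12, -7, the continuity of g' gives the tridiagonal system
  1·M_0 + 4·M_1 + 1·M_2 = 6(Δ_1 - Δ_0) = -54
  1·M_1 + 4·M_2 + 1·M_3 = 6(Δ_2 - Δ_1) = 96
  1·M_2 + 4·M_3 + 1·M_4 = 6(Δ_3 - Δ_2) = -114
Natural end conditions: M_0 = M_4 = 0.
Hence M_0 = 0, M_1 = -327/14, M_2 = 276/7, M_3 = -537/14, M_4 = 0.
On [3, 4], g(t) = 7 + 81/14·(t - 3) - 537/28·(t - 3)² + 179/28·(t - 3)³.
With (t - 3) = 1/2: g(7/2) = 1321/224.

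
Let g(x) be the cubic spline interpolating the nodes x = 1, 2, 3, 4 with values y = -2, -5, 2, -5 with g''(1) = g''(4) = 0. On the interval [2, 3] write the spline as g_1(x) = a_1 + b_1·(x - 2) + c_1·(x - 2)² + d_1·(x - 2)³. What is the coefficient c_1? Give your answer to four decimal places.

10.8000

Let M_i = g''(x_i). Step sizes h_i = 1, 1, 1; slopes of the chords Δ_i = (y_(i+1) - y_i)/h_i = -3, 7, -7.
  1·M_0 + 4·M_1 + 1·M_2 = 6(Δ_1 - Δ_0) = 60
  1·M_1 + 4·M_2 + 1·M_3 = 6(Δ_2 - Δ_1) = -84
Natural end conditions: M_0 = M_3 = 0.
Forward elimination and back-substitution give M_0 = 0, M_1 = 108/5, M_2 = -132/5, M_3 = 0.
On [2, 3], with g_1(x) = a_1 + b_1·(x - 2) + c_1·(x - 2)² + d_1·(x - 2)³: c_1 = M_1/2 = 54/5, d_1 = (M_2 - M_1)/(6h_1) = -8, b_1 = Δ_1 - h_1(2M_1 + M_2)/6 = 21/5.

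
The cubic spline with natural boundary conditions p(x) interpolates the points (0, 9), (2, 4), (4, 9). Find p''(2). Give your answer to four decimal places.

3.7500

Let σ_i = p''(x_i). Step sizes h_i = 2, 2; slopes of the chords Δ_i = (y_(i+1) - y_i)/h_i = -5/2, 5/2.
  2·σ_0 + 8·σ_1 + 2·σ_2 = 6(Δ_1 - Δ_0) = 30
Natural end conditions: σ_0 = σ_2 = 0.
Forward elimination and back-substitution give σ_0 = 0, σ_1 = 15/4, σ_2 = 0.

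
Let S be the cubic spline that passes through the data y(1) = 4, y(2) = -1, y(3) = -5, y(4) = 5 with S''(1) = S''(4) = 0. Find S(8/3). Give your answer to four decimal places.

With m_i denoting the second derivative at x_i, h_i = 1, 1, 1, and Δ_i = (y_(i+1) − y_i)/h_i = -5, -4, 10:
  1·m_0 + 4·m_1 + 1·m_2 = 6(Δ_1 - Δ_0) = 6
  1·m_1 + 4·m_2 + 1·m_3 = 6(Δ_2 - Δ_1) = 84
Natural end conditions: m_0 = m_3 = 0.
Hence m_0 = 0, m_1 = -4, m_2 = 22, m_3 = 0.
On [2, 3], S(t) = -1 - 19/3·(t - 2) - 2·(t - 2)² + 13/3·(t - 2)³.
With (t - 2) = 2/3: S(8/3) = -391/81.

-4.8272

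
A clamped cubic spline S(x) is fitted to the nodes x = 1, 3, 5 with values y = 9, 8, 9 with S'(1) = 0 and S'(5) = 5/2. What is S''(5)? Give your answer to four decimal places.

2.8750

Write σ_i for S''(x_i). With h_i = 2, 2 and divided differences Δ_i = -1/2, 1/2, the continuity of S' gives the tridiagonal system
  2·σ_0 + 8·σ_1 + 2·σ_2 = 6(Δ_1 - Δ_0) = 6
Clamped end conditions give two more equations: 2h_0·σ_0 + h_0·σ_1 = 6(Δ_0 - S'(1)) = -3 and h_1·σ_1 + 2h_1·σ_2 = 6(S'(5) - Δ_1) = 12.
Solving: σ_0 = -7/8, σ_1 = 1/4, σ_2 = 23/8.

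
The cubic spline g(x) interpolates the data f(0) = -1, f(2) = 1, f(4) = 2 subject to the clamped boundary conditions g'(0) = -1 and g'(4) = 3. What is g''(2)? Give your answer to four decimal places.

-2.7500

Let M_i = g''(x_i). Step sizes h_i = 2, 2; slopes of the chords Δ_i = (y_(i+1) - y_i)/h_i = 1, 1/2.
  2·M_0 + 8·M_1 + 2·M_2 = 6(Δ_1 - Δ_0) = -3
Clamped end conditions give two more equations: 2h_0·M_0 + h_0·M_1 = 6(Δ_0 - g'(0)) = 12 and h_1·M_1 + 2h_1·M_2 = 6(g'(4) - Δ_1) = 15.
Hence M_0 = 35/8, M_1 = -11/4, M_2 = 41/8.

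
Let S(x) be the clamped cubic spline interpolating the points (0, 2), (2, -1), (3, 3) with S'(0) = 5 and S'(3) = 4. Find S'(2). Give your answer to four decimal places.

1.0833

Let m_i = S''(x_i). Step sizes h_i = 2, 1; slopes of the chords Δ_i = (y_(i+1) - y_i)/h_i = -3/2, 4.
  2·m_0 + 6·m_1 + 1·m_2 = 6(Δ_1 - Δ_0) = 33
Clamped end conditions give two more equations: 2h_0·m_0 + h_0·m_1 = 6(Δ_0 - S'(0)) = -39 and h_1·m_1 + 2h_1·m_2 = 6(S'(3) - Δ_1) = 0.
Forward elimination and back-substitution give m_0 = -187/12, m_1 = 35/3, m_2 = -35/6.
On [2, 3], S'(x) = b_1 + 2c_1·(x - 2) + 3d_1·(x - 2)² with b_1 = Δ_1 - h_1(2m_1 + m_2)/6 = 13/12, c_1 = m_1/2 = 35/6, d_1 = (m_2 - m_1)/(6h_1) = -35/12. So S'(2) = 13/12.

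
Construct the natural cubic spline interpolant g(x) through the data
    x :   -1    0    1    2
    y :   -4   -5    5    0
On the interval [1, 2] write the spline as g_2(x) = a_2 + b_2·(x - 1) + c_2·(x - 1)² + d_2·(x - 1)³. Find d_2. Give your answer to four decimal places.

4.7333

Put M_i = g'' at the i-th knot. Here h = (1, 1, 1) and Δ = (-1, 10, -5), so the interior equations h_(i-1)·M_(i-1) + 2(h_(i-1)+h_i)·M_i + h_i·M_(i+1) = 6(Δ_i − Δ_(i-1)) read
  1·M_0 + 4·M_1 + 1·M_2 = 6(Δ_1 - Δ_0) = 66
  1·M_1 + 4·M_2 + 1·M_3 = 6(Δ_2 - Δ_1) = -90
Natural end conditions: M_0 = M_3 = 0.
Solving: M_0 = 0, M_1 = 118/5, M_2 = -142/5, M_3 = 0.
On [1, 2], with g_2(x) = a_2 + b_2·(x - 1) + c_2·(x - 1)² + d_2·(x - 1)³: c_2 = M_2/2 = -71/5, d_2 = (M_3 - M_2)/(6h_2) = 71/15, b_2 = Δ_2 - h_2(2M_2 + M_3)/6 = 67/15.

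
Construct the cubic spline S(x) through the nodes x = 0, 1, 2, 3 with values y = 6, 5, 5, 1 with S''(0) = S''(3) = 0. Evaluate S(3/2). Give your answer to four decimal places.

5.2250

With M_i denoting the second derivative at x_i, h_i = 1, 1, 1, and Δ_i = (y_(i+1) − y_i)/h_i = -1, 0, -4:
  1·M_0 + 4·M_1 + 1·M_2 = 6(Δ_1 - Δ_0) = 6
  1·M_1 + 4·M_2 + 1·M_3 = 6(Δ_2 - Δ_1) = -24
Natural end conditions: M_0 = M_3 = 0.
Solving the tridiagonal system: M_0 = 0, M_1 = 16/5, M_2 = -34/5, M_3 = 0.
On [1, 2], S(x) = 5 + 1/15·(x - 1) + 8/5·(x - 1)² - 5/3·(x - 1)³.
With (x - 1) = 1/2: S(3/2) = 209/40.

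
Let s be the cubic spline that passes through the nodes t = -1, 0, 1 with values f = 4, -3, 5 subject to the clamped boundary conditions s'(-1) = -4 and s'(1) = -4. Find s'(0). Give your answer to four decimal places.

2.7500

Write M_i for s''(x_i). With h_i = 1, 1 and divided differences Δ_i = -7, 8, the continuity of s' gives the tridiagonal system
  1·M_0 + 4·M_1 + 1·M_2 = 6(Δ_1 - Δ_0) = 90
Clamped end conditions give two more equations: 2h_0·M_0 + h_0·M_1 = 6(Δ_0 - s'(-1)) = -18 and h_1·M_1 + 2h_1·M_2 = 6(s'(1) - Δ_1) = -72.
Hence M_0 = -63/2, M_1 = 45, M_2 = -117/2.
On [0, 1], s'(t) = b_1 + 2c_1·t + 3d_1·t² with b_1 = Δ_1 - h_1(2M_1 + M_2)/6 = 11/4, c_1 = M_1/2 = 45/2, d_1 = (M_2 - M_1)/(6h_1) = -69/4. So s'(0) = 11/4.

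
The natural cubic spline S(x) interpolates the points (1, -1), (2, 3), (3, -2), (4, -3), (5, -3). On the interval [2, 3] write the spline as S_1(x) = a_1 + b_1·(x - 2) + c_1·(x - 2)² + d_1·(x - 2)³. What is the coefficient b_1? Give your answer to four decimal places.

Put M_i = S'' at the i-th knot. Here h = (1, 1, 1, 1) and Δ = (4, -5, -1, 0), so the interior equations h_(i-1)·M_(i-1) + 2(h_(i-1)+h_i)·M_i + h_i·M_(i+1) = 6(Δ_i − Δ_(i-1)) read
  1·M_0 + 4·M_1 + 1·M_2 = 6(Δ_1 - Δ_0) = -54
  1·M_1 + 4·M_2 + 1·M_3 = 6(Δ_2 - Δ_1) = 24
  1·M_2 + 4·M_3 + 1·M_4 = 6(Δ_3 - Δ_2) = 6
Natural end conditions: M_0 = M_4 = 0.
Solving the tridiagonal system: M_0 = 0, M_1 = -225/14, M_2 = 72/7, M_3 = -15/14, M_4 = 0.
On [2, 3], with S_1(x) = a_1 + b_1·(x - 2) + c_1·(x - 2)² + d_1·(x - 2)³: c_1 = M_1/2 = -225/28, d_1 = (M_2 - M_1)/(6h_1) = 123/28, b_1 = Δ_1 - h_1(2M_1 + M_2)/6 = -19/14.

-1.3571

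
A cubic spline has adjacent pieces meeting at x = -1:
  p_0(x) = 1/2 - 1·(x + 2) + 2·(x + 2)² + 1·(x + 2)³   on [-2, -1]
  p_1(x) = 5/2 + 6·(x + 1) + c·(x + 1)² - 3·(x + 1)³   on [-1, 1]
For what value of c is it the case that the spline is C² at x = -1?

5

p_0''(x) = 4 + 6·(x + 2), so p_0''(-1) = 10. On the right, p_1''(-1) = 2c, so c = 5.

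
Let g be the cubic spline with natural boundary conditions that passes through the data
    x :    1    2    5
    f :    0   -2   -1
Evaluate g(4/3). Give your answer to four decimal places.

With M_i denoting the second derivative at x_i, h_i = 1, 3, and Δ_i = (y_(i+1) − y_i)/h_i = -2, 1/3:
  1·M_0 + 8·M_1 + 3·M_2 = 6(Δ_1 - Δ_0) = 14
Natural end conditions: M_0 = M_2 = 0.
Hence M_0 = 0, M_1 = 7/4, M_2 = 0.
On [1, 2], g(x) = 0 - 55/24·(x - 1) + 0·(x - 1)² + 7/24·(x - 1)³.
With (x - 1) = 1/3: g(4/3) = -61/81.

-0.7531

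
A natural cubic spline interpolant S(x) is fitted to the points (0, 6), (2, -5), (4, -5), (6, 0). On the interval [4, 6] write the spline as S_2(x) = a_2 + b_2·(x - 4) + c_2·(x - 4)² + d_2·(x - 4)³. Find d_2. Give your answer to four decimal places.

Put M_i = S'' at the i-th knot. Here h = (2, 2, 2) and Δ = (-11/2, 0, 5/2), so the interior equations h_(i-1)·M_(i-1) + 2(h_(i-1)+h_i)·M_i + h_i·M_(i+1) = 6(Δ_i − Δ_(i-1)) read
  2·M_0 + 8·M_1 + 2·M_2 = 6(Δ_1 - Δ_0) = 33
  2·M_1 + 8·M_2 + 2·M_3 = 6(Δ_2 - Δ_1) = 15
Natural end conditions: M_0 = M_3 = 0.
Solving the tridiagonal system: M_0 = 0, M_1 = 39/10, M_2 = 9/10, M_3 = 0.
On [4, 6], with S_2(x) = a_2 + b_2·(x - 4) + c_2·(x - 4)² + d_2·(x - 4)³: c_2 = M_2/2 = 9/20, d_2 = (M_3 - M_2)/(6h_2) = -3/40, b_2 = Δ_2 - h_2(2M_2 + M_3)/6 = 19/10.

-0.0750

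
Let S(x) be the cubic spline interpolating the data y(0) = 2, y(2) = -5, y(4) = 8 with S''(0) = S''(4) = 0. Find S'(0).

Write σ_i for S''(x_i). With h_i = 2, 2 and divided differences Δ_i = -7/2, 13/2, the continuity of S' gives the tridiagonal system
  2·σ_0 + 8·σ_1 + 2·σ_2 = 6(Δ_1 - Δ_0) = 60
Natural end conditions: σ_0 = σ_2 = 0.
Hence σ_0 = 0, σ_1 = 15/2, σ_2 = 0.
On [0, 2], S'(x) = b_0 + 2c_0·x + 3d_0·x² with b_0 = Δ_0 - h_0(2σ_0 + σ_1)/6 = -6, c_0 = σ_0/2 = 0, d_0 = (σ_1 - σ_0)/(6h_0) = 5/8. So S'(0) = -6.

-6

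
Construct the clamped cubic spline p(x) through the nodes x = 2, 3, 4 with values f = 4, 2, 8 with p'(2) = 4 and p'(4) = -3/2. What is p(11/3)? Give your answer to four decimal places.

Let m_i = p''(x_i). Step sizes h_i = 1, 1; slopes of the chords Δ_i = (y_(i+1) - y_i)/h_i = -2, 6.
  1·m_0 + 4·m_1 + 1·m_2 = 6(Δ_1 - Δ_0) = 48
Clamped end conditions give two more equations: 2h_0·m_0 + h_0·m_1 = 6(Δ_0 - p'(2)) = -36 and h_1·m_1 + 2h_1·m_2 = 6(p'(4) - Δ_1) = -45.
Hence m_0 = -131/4, m_1 = 59/2, m_2 = -149/4.
On [3, 4], p(x) = 2 + 19/8·(x - 3) + 59/4·(x - 3)² - 89/8·(x - 3)³.
With (x - 3) = 2/3: p(11/3) = 739/108.

6.8426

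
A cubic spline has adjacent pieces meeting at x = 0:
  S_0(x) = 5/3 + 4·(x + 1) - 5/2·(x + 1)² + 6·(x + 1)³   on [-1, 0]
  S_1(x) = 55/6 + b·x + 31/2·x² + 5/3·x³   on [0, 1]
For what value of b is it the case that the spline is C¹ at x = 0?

S_0'(x) = 4 - 5·(x + 1) + 18·(x + 1)², so S_0'(0) = 17. On the right, S_1'(0) = b, so b = 17.

17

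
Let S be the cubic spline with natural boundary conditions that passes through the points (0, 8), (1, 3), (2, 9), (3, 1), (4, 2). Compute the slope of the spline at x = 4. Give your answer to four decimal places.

4.6071

Put σ_i = S'' at the i-th knot. Here h = (1, 1, 1, 1) and Δ = (-5, 6, -8, 1), so the interior equations h_(i-1)·σ_(i-1) + 2(h_(i-1)+h_i)·σ_i + h_i·σ_(i+1) = 6(Δ_i − Δ_(i-1)) read
  1·σ_0 + 4·σ_1 + 1·σ_2 = 6(Δ_1 - Δ_0) = 66
  1·σ_1 + 4·σ_2 + 1·σ_3 = 6(Δ_2 - Δ_1) = -84
  1·σ_2 + 4·σ_3 + 1·σ_4 = 6(Δ_3 - Δ_2) = 54
Natural end conditions: σ_0 = σ_4 = 0.
Forward elimination and back-substitution give σ_0 = 0, σ_1 = 345/14, σ_2 = -228/7, σ_3 = 303/14, σ_4 = 0.
On [3, 4], S'(x) = b_3 + 2c_3·(x - 3) + 3d_3·(x - 3)² with b_3 = Δ_3 - h_3(2σ_3 + σ_4)/6 = -87/14, c_3 = σ_3/2 = 303/28, d_3 = (σ_4 - σ_3)/(6h_3) = -101/28. So S'(4) = 129/28.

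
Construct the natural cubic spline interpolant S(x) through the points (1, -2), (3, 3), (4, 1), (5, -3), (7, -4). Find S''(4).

With M_i denoting the second derivative at x_i, h_i = 2, 1, 1, 2, and Δ_i = (y_(i+1) − y_i)/h_i = 5/2, -2, -4, -1/2:
  2·M_0 + 6·M_1 + 1·M_2 = 6(Δ_1 - Δ_0) = -27
  1·M_1 + 4·M_2 + 1·M_3 = 6(Δ_2 - Δ_1) = -12
  1·M_2 + 6·M_3 + 2·M_4 = 6(Δ_3 - Δ_2) = 21
Natural end conditions: M_0 = M_4 = 0.
Solving: M_0 = 0, M_1 = -4, M_2 = -3, M_3 = 4, M_4 = 0.

-3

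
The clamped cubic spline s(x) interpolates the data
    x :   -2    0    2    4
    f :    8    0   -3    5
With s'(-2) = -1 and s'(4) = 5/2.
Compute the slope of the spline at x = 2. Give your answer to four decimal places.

Write m_i for s''(x_i). With h_i = 2, 2, 2 and divided differences Δ_i = -4, -3/2, 4, the continuity of s' gives the tridiagonal system
  2·m_0 + 8·m_1 + 2·m_2 = 6(Δ_1 - Δ_0) = 15
  2·m_1 + 8·m_2 + 2·m_3 = 6(Δ_2 - Δ_1) = 33
Clamped end conditions give two more equations: 2h_0·m_0 + h_0·m_1 = 6(Δ_0 - s'(-2)) = -18 and h_2·m_2 + 2h_2·m_3 = 6(s'(4) - Δ_2) = -9.
Forward elimination and back-substitution give m_0 = -83/15, m_1 = 31/15, m_2 = 143/30, m_3 = -139/30.
On [2, 4], s'(x) = b_2 + 2c_2·(x - 2) + 3d_2·(x - 2)² with b_2 = Δ_2 - h_2(2m_2 + m_3)/6 = 71/30, c_2 = m_2/2 = 143/60, d_2 = (m_3 - m_2)/(6h_2) = -47/60. So s'(2) = 71/30.

2.3667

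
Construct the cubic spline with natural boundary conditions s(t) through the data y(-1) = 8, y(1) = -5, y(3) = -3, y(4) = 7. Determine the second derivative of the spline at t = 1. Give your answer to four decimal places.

3.6818

Let M_i = s''(x_i). Step sizes h_i = 2, 2, 1; slopes of the chords Δ_i = (y_(i+1) - y_i)/h_i = -13/2, 1, 10.
  2·M_0 + 8·M_1 + 2·M_2 = 6(Δ_1 - Δ_0) = 45
  2·M_1 + 6·M_2 + 1·M_3 = 6(Δ_2 - Δ_1) = 54
Natural end conditions: M_0 = M_3 = 0.
Solving the tridiagonal system: M_0 = 0, M_1 = 81/22, M_2 = 171/22, M_3 = 0.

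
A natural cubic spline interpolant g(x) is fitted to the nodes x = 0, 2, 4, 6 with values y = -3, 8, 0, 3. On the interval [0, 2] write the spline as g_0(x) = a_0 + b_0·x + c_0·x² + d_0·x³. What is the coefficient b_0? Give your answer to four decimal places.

Write σ_i for g''(x_i). With h_i = 2, 2, 2 and divided differences Δ_i = 11/2, -4, 3/2, the continuity of g' gives the tridiagonal system
  2·σ_0 + 8·σ_1 + 2·σ_2 = 6(Δ_1 - Δ_0) = -57
  2·σ_1 + 8·σ_2 + 2·σ_3 = 6(Δ_2 - Δ_1) = 33
Natural end conditions: σ_0 = σ_3 = 0.
Solving: σ_0 = 0, σ_1 = -87/10, σ_2 = 63/10, σ_3 = 0.
On [0, 2], with g_0(x) = a_0 + b_0·x + c_0·x² + d_0·x³: c_0 = σ_0/2 = 0, d_0 = (σ_1 - σ_0)/(6h_0) = -29/40, b_0 = Δ_0 - h_0(2σ_0 + σ_1)/6 = 42/5.

8.4000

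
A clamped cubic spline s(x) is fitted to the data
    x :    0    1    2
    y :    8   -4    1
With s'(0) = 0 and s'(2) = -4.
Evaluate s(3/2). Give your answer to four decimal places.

With M_i denoting the second derivative at x_i, h_i = 1, 1, and Δ_i = (y_(i+1) − y_i)/h_i = -12, 5:
  1·M_0 + 4·M_1 + 1·M_2 = 6(Δ_1 - Δ_0) = 102
Clamped end conditions give two more equations: 2h_0·M_0 + h_0·M_1 = 6(Δ_0 - s'(0)) = -72 and h_1·M_1 + 2h_1·M_2 = 6(s'(2) - Δ_1) = -54.
Solving: M_0 = -127/2, M_1 = 55, M_2 = -109/2.
On [1, 2], s(x) = -4 - 17/4·(x - 1) + 55/2·(x - 1)² - 73/4·(x - 1)³.
With (x - 1) = 1/2: s(3/2) = -49/32.

-1.5313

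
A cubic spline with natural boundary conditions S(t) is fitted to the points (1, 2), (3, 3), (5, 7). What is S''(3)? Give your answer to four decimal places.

1.1250

Write m_i for S''(x_i). With h_i = 2, 2 and divided differences Δ_i = 1/2, 2, the continuity of S' gives the tridiagonal system
  2·m_0 + 8·m_1 + 2·m_2 = 6(Δ_1 - Δ_0) = 9
Natural end conditions: m_0 = m_2 = 0.
Hence m_0 = 0, m_1 = 9/8, m_2 = 0.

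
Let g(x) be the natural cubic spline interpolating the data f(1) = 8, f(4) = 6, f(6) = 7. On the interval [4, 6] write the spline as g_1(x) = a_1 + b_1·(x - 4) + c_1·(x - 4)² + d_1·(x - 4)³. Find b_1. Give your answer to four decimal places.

Let M_i = g''(x_i). Step sizes h_i = 3, 2; slopes of the chords Δ_i = (y_(i+1) - y_i)/h_i = -2/3, 1/2.
  3·M_0 + 10·M_1 + 2·M_2 = 6(Δ_1 - Δ_0) = 7
Natural end conditions: M_0 = M_2 = 0.
Solving: M_0 = 0, M_1 = 7/10, M_2 = 0.
On [4, 6], with g_1(x) = a_1 + b_1·(x - 4) + c_1·(x - 4)² + d_1·(x - 4)³: c_1 = M_1/2 = 7/20, d_1 = (M_2 - M_1)/(6h_1) = -7/120, b_1 = Δ_1 - h_1(2M_1 + M_2)/6 = 1/30.

0.0333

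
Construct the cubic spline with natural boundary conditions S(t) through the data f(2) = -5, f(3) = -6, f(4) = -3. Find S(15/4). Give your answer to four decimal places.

-3.9844

Put M_i = S'' at the i-th knot. Here h = (1, 1) and Δ = (-1, 3), so the interior equations h_(i-1)·M_(i-1) + 2(h_(i-1)+h_i)·M_i + h_i·M_(i+1) = 6(Δ_i − Δ_(i-1)) read
  1·M_0 + 4·M_1 + 1·M_2 = 6(Δ_1 - Δ_0) = 24
Natural end conditions: M_0 = M_2 = 0.
Solving the tridiagonal system: M_0 = 0, M_1 = 6, M_2 = 0.
On [3, 4], S(t) = -6 + 1·(t - 3) + 3·(t - 3)² - 1·(t - 3)³.
With (t - 3) = 3/4: S(15/4) = -255/64.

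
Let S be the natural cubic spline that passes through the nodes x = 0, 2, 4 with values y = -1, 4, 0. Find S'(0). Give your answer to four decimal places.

3.6250

Let σ_i = S''(x_i). Step sizes h_i = 2, 2; slopes of the chords Δ_i = (y_(i+1) - y_i)/h_i = 5/2, -2.
  2·σ_0 + 8·σ_1 + 2·σ_2 = 6(Δ_1 - Δ_0) = -27
Natural end conditions: σ_0 = σ_2 = 0.
Forward elimination and back-substitution give σ_0 = 0, σ_1 = -27/8, σ_2 = 0.
On [0, 2], S'(x) = b_0 + 2c_0·x + 3d_0·x² with b_0 = Δ_0 - h_0(2σ_0 + σ_1)/6 = 29/8, c_0 = σ_0/2 = 0, d_0 = (σ_1 - σ_0)/(6h_0) = -9/32. So S'(0) = 29/8.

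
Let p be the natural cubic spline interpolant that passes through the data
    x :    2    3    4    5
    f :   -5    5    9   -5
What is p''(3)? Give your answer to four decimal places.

With σ_i denoting the second derivative at x_i, h_i = 1, 1, 1, and Δ_i = (y_(i+1) − y_i)/h_i = 10, 4, -14:
  1·σ_0 + 4·σ_1 + 1·σ_2 = 6(Δ_1 - Δ_0) = -36
  1·σ_1 + 4·σ_2 + 1·σ_3 = 6(Δ_2 - Δ_1) = -108
Natural end conditions: σ_0 = σ_3 = 0.
Hence σ_0 = 0, σ_1 = -12/5, σ_2 = -132/5, σ_3 = 0.

-2.4000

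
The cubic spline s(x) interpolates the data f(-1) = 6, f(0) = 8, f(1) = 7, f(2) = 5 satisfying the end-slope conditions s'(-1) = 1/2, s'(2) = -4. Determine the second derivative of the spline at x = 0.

-7

Write σ_i for s''(x_i). With h_i = 1, 1, 1 and divided differences Δ_i = 2, -1, -2, the continuity of s' gives the tridiagonal system
  1·σ_0 + 4·σ_1 + 1·σ_2 = 6(Δ_1 - Δ_0) = -18
  1·σ_1 + 4·σ_2 + 1·σ_3 = 6(Δ_2 - Δ_1) = -6
Clamped end conditions give two more equations: 2h_0·σ_0 + h_0·σ_1 = 6(Δ_0 - s'(-1)) = 9 and h_2·σ_2 + 2h_2·σ_3 = 6(s'(2) - Δ_2) = -12.
Solving the tridiagonal system: σ_0 = 8, σ_1 = -7, σ_2 = 2, σ_3 = -7.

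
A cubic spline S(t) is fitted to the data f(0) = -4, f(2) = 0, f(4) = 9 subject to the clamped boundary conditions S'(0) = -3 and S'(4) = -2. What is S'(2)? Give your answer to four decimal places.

Let m_i = S''(x_i). Step sizes h_i = 2, 2; slopes of the chords Δ_i = (y_(i+1) - y_i)/h_i = 2, 9/2.
  2·m_0 + 8·m_1 + 2·m_2 = 6(Δ_1 - Δ_0) = 15
Clamped end conditions give two more equations: 2h_0·m_0 + h_0·m_1 = 6(Δ_0 - S'(0)) = 30 and h_1·m_1 + 2h_1·m_2 = 6(S'(4) - Δ_1) = -39.
Hence m_0 = 47/8, m_1 = 13/4, m_2 = -91/8.
On [2, 4], S'(t) = b_1 + 2c_1·(t - 2) + 3d_1·(t - 2)² with b_1 = Δ_1 - h_1(2m_1 + m_2)/6 = 49/8, c_1 = m_1/2 = 13/8, d_1 = (m_2 - m_1)/(6h_1) = -39/32. So S'(2) = 49/8.

6.1250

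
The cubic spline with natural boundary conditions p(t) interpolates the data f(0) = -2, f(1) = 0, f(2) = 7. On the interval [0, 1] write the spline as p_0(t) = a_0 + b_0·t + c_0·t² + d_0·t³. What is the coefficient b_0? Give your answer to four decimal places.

0.7500

Let σ_i = p''(x_i). Step sizes h_i = 1, 1; slopes of the chords Δ_i = (y_(i+1) - y_i)/h_i = 2, 7.
  1·σ_0 + 4·σ_1 + 1·σ_2 = 6(Δ_1 - Δ_0) = 30
Natural end conditions: σ_0 = σ_2 = 0.
Solving the tridiagonal system: σ_0 = 0, σ_1 = 15/2, σ_2 = 0.
On [0, 1], with p_0(t) = a_0 + b_0·t + c_0·t² + d_0·t³: c_0 = σ_0/2 = 0, d_0 = (σ_1 - σ_0)/(6h_0) = 5/4, b_0 = Δ_0 - h_0(2σ_0 + σ_1)/6 = 3/4.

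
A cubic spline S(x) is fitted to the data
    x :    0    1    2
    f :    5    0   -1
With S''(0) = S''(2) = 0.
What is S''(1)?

Let M_i = S''(x_i). Step sizes h_i = 1, 1; slopes of the chords Δ_i = (y_(i+1) - y_i)/h_i = -5, -1.
  1·M_0 + 4·M_1 + 1·M_2 = 6(Δ_1 - Δ_0) = 24
Natural end conditions: M_0 = M_2 = 0.
Forward elimination and back-substitution give M_0 = 0, M_1 = 6, M_2 = 0.

6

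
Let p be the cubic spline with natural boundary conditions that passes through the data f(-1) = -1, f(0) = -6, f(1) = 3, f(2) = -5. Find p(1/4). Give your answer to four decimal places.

-4.0656

Let m_i = p''(x_i). Step sizes h_i = 1, 1, 1; slopes of the chords Δ_i = (y_(i+1) - y_i)/h_i = -5, 9, -8.
  1·m_0 + 4·m_1 + 1·m_2 = 6(Δ_1 - Δ_0) = 84
  1·m_1 + 4·m_2 + 1·m_3 = 6(Δ_2 - Δ_1) = -102
Natural end conditions: m_0 = m_3 = 0.
Forward elimination and back-substitution give m_0 = 0, m_1 = 146/5, m_2 = -164/5, m_3 = 0.
On [0, 1], p(t) = -6 + 71/15·t + 73/5·t² - 31/3·t³.
With t = 1/4: p(1/4) = -1301/320.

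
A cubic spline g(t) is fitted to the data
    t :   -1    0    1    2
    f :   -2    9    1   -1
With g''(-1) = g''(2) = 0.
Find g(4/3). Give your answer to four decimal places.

-0.7284

Let m_i = g''(x_i). Step sizes h_i = 1, 1, 1; slopes of the chords Δ_i = (y_(i+1) - y_i)/h_i = 11, -8, -2.
  1·m_0 + 4·m_1 + 1·m_2 = 6(Δ_1 - Δ_0) = -114
  1·m_1 + 4·m_2 + 1·m_3 = 6(Δ_2 - Δ_1) = 36
Natural end conditions: m_0 = m_3 = 0.
Solving the tridiagonal system: m_0 = 0, m_1 = -164/5, m_2 = 86/5, m_3 = 0.
On [1, 2], g(t) = 1 - 116/15·(t - 1) + 43/5·(t - 1)² - 43/15·(t - 1)³.
With (t - 1) = 1/3: g(4/3) = -59/81.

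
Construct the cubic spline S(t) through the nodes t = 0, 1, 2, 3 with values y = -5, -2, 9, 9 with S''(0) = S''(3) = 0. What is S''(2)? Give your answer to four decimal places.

-20.8000

Let σ_i = S''(x_i). Step sizes h_i = 1, 1, 1; slopes of the chords Δ_i = (y_(i+1) - y_i)/h_i = 3, 11, 0.
  1·σ_0 + 4·σ_1 + 1·σ_2 = 6(Δ_1 - Δ_0) = 48
  1·σ_1 + 4·σ_2 + 1·σ_3 = 6(Δ_2 - Δ_1) = -66
Natural end conditions: σ_0 = σ_3 = 0.
Solving: σ_0 = 0, σ_1 = 86/5, σ_2 = -104/5, σ_3 = 0.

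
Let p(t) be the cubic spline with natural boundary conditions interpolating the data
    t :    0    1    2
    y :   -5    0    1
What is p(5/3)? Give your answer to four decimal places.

0.9630

With M_i denoting the second derivative at x_i, h_i = 1, 1, and Δ_i = (y_(i+1) − y_i)/h_i = 5, 1:
  1·M_0 + 4·M_1 + 1·M_2 = 6(Δ_1 - Δ_0) = -24
Natural end conditions: M_0 = M_2 = 0.
Solving: M_0 = 0, M_1 = -6, M_2 = 0.
On [1, 2], p(t) = 0 + 3·(t - 1) - 3·(t - 1)² + 1·(t - 1)³.
With (t - 1) = 2/3: p(5/3) = 26/27.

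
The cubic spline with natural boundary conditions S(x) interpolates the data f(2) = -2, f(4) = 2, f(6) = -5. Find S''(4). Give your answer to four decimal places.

With σ_i denoting the second derivative at x_i, h_i = 2, 2, and Δ_i = (y_(i+1) − y_i)/h_i = 2, -7/2:
  2·σ_0 + 8·σ_1 + 2·σ_2 = 6(Δ_1 - Δ_0) = -33
Natural end conditions: σ_0 = σ_2 = 0.
Forward elimination and back-substitution give σ_0 = 0, σ_1 = -33/8, σ_2 = 0.

-4.1250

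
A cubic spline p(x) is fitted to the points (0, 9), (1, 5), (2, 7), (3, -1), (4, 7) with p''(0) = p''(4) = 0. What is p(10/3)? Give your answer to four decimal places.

Let M_i = p''(x_i). Step sizes h_i = 1, 1, 1, 1; slopes of the chords Δ_i = (y_(i+1) - y_i)/h_i = -4, 2, -8, 8.
  1·M_0 + 4·M_1 + 1·M_2 = 6(Δ_1 - Δ_0) = 36
  1·M_1 + 4·M_2 + 1·M_3 = 6(Δ_2 - Δ_1) = -60
  1·M_2 + 4·M_3 + 1·M_4 = 6(Δ_3 - Δ_2) = 96
Natural end conditions: M_0 = M_4 = 0.
Hence M_0 = 0, M_1 = 219/14, M_2 = -186/7, M_3 = 429/14, M_4 = 0.
On [3, 4], p(x) = -1 - 31/14·(x - 3) + 429/28·(x - 3)² - 143/28·(x - 3)³.
With (x - 3) = 1/3: p(10/3) = -85/378.

-0.2249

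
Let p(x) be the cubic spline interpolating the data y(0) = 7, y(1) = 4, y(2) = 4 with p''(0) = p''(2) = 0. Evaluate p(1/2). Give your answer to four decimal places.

With m_i denoting the second derivative at x_i, h_i = 1, 1, and Δ_i = (y_(i+1) − y_i)/h_i = -3, 0:
  1·m_0 + 4·m_1 + 1·m_2 = 6(Δ_1 - Δ_0) = 18
Natural end conditions: m_0 = m_2 = 0.
Solving: m_0 = 0, m_1 = 9/2, m_2 = 0.
On [0, 1], p(x) = 7 - 15/4·x + 0·x² + 3/4·x³.
With x = 1/2: p(1/2) = 167/32.

5.2188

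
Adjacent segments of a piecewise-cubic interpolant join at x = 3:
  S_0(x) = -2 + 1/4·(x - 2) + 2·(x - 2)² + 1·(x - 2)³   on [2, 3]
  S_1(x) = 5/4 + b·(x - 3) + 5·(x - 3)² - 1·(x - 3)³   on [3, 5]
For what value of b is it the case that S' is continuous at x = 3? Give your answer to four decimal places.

S_0'(x) = 1/4 + 4·(x - 2) + 3·(x - 2)², so S_0'(3) = 29/4. On the right, S_1'(3) = b, so b = 29/4.

7.2500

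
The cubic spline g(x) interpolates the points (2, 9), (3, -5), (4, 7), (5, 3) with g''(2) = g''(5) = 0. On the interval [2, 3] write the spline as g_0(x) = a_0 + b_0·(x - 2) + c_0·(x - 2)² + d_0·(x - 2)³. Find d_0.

With σ_i denoting the second derivative at x_i, h_i = 1, 1, 1, and Δ_i = (y_(i+1) − y_i)/h_i = -14, 12, -4:
  1·σ_0 + 4·σ_1 + 1·σ_2 = 6(Δ_1 - Δ_0) = 156
  1·σ_1 + 4·σ_2 + 1·σ_3 = 6(Δ_2 - Δ_1) = -96
Natural end conditions: σ_0 = σ_3 = 0.
Solving: σ_0 = 0, σ_1 = 48, σ_2 = -36, σ_3 = 0.
On [2, 3], with g_0(x) = a_0 + b_0·(x - 2) + c_0·(x - 2)² + d_0·(x - 2)³: c_0 = σ_0/2 = 0, d_0 = (σ_1 - σ_0)/(6h_0) = 8, b_0 = Δ_0 - h_0(2σ_0 + σ_1)/6 = -22.

8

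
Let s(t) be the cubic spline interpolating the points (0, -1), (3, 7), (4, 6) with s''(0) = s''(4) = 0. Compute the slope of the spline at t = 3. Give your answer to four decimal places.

-0.0833

Write σ_i for s''(x_i). With h_i = 3, 1 and divided differences Δ_i = 8/3, -1, the continuity of s' gives the tridiagonal system
  3·σ_0 + 8·σ_1 + 1·σ_2 = 6(Δ_1 - Δ_0) = -22
Natural end conditions: σ_0 = σ_2 = 0.
Forward elimination and back-substitution give σ_0 = 0, σ_1 = -11/4, σ_2 = 0.
On [3, 4], s'(t) = b_1 + 2c_1·(t - 3) + 3d_1·(t - 3)² with b_1 = Δ_1 - h_1(2σ_1 + σ_2)/6 = -1/12, c_1 = σ_1/2 = -11/8, d_1 = (σ_2 - σ_1)/(6h_1) = 11/24. So s'(3) = -1/12.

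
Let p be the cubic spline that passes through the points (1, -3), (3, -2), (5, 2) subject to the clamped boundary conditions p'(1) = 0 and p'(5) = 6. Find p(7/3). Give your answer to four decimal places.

-2.3704

Write M_i for p''(x_i). With h_i = 2, 2 and divided differences Δ_i = 1/2, 2, the continuity of p' gives the tridiagonal system
  2·M_0 + 8·M_1 + 2·M_2 = 6(Δ_1 - Δ_0) = 9
Clamped end conditions give two more equations: 2h_0·M_0 + h_0·M_1 = 6(Δ_0 - p'(1)) = 3 and h_1·M_1 + 2h_1·M_2 = 6(p'(5) - Δ_1) = 24.
Solving: M_0 = 9/8, M_1 = -3/4, M_2 = 51/8.
On [1, 3], p(x) = -3 + 0·(x - 1) + 9/16·(x - 1)² - 5/32·(x - 1)³.
With (x - 1) = 4/3: p(7/3) = -64/27.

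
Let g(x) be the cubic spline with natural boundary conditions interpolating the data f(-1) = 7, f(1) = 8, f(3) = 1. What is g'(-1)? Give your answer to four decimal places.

Put σ_i = g'' at the i-th knot. Here h = (2, 2) and Δ = (1/2, -7/2), so the interior equations h_(i-1)·σ_(i-1) + 2(h_(i-1)+h_i)·σ_i + h_i·σ_(i+1) = 6(Δ_i − Δ_(i-1)) read
  2·σ_0 + 8·σ_1 + 2·σ_2 = 6(Δ_1 - Δ_0) = -24
Natural end conditions: σ_0 = σ_2 = 0.
Hence σ_0 = 0, σ_1 = -3, σ_2 = 0.
On [-1, 1], g'(x) = b_0 + 2c_0·(x + 1) + 3d_0·(x + 1)² with b_0 = Δ_0 - h_0(2σ_0 + σ_1)/6 = 3/2, c_0 = σ_0/2 = 0, d_0 = (σ_1 - σ_0)/(6h_0) = -1/4. So g'(-1) = 3/2.

1.5000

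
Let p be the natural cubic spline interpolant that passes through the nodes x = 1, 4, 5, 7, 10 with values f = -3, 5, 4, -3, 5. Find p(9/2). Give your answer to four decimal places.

Let m_i = p''(x_i). Step sizes h_i = 3, 1, 2, 3; slopes of the chords Δ_i = (y_(i+1) - y_i)/h_i = 8/3, -1, -7/2, 8/3.
  3·m_0 + 8·m_1 + 1·m_2 = 6(Δ_1 - Δ_0) = -22
  1·m_1 + 6·m_2 + 2·m_3 = 6(Δ_2 - Δ_1) = -15
  2·m_2 + 10·m_3 + 3·m_4 = 6(Δ_3 - Δ_2) = 37
Natural end conditions: m_0 = m_4 = 0.
Forward elimination and back-substitution give m_0 = 0, m_1 = -168/73, m_2 = -262/73, m_3 = 645/146, m_4 = 0.
On [4, 5], p(x) = 5 + 80/219·(x - 4) - 84/73·(x - 4)² - 47/219·(x - 4)³.
With (x - 4) = 1/2: p(9/2) = 2843/584.

4.8682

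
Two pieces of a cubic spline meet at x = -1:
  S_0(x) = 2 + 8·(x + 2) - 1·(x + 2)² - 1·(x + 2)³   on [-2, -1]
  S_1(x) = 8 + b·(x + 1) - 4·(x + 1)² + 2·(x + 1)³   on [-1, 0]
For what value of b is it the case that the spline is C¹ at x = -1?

3

S_0'(x) = 8 - 2·(x + 2) - 3·(x + 2)², so S_0'(-1) = 3. On the right, S_1'(-1) = b, so b = 3.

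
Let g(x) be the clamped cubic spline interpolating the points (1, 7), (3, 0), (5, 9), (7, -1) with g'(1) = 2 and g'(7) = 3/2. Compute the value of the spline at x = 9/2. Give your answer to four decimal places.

7.8813

With σ_i denoting the second derivative at x_i, h_i = 2, 2, 2, and Δ_i = (y_(i+1) − y_i)/h_i = -7/2, 9/2, -5:
  2·σ_0 + 8·σ_1 + 2·σ_2 = 6(Δ_1 - Δ_0) = 48
  2·σ_1 + 8·σ_2 + 2·σ_3 = 6(Δ_2 - Δ_1) = -57
Clamped end conditions give two more equations: 2h_0·σ_0 + h_0·σ_1 = 6(Δ_0 - g'(1)) = -33 and h_2·σ_2 + 2h_2·σ_3 = 6(g'(7) - Δ_2) = 39.
Forward elimination and back-substitution give σ_0 = -449/30, σ_1 = 403/30, σ_2 = -443/30, σ_3 = 257/15.
On [3, 5], g(x) = 0 + 7/15·(x - 3) + 403/60·(x - 3)² - 47/20·(x - 3)³.
With (x - 3) = 3/2: g(9/2) = 1261/160.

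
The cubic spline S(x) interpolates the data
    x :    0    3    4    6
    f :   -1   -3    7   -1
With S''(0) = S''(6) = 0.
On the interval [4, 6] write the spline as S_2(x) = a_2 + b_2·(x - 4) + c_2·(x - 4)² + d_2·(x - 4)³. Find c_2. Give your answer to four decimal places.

Write m_i for S''(x_i). With h_i = 3, 1, 2 and divided differences Δ_i = -2/3, 10, -4, the continuity of S' gives the tridiagonal system
  3·m_0 + 8·m_1 + 1·m_2 = 6(Δ_1 - Δ_0) = 64
  1·m_1 + 6·m_2 + 2·m_3 = 6(Δ_2 - Δ_1) = -84
Natural end conditions: m_0 = m_3 = 0.
Solving the tridiagonal system: m_0 = 0, m_1 = 468/47, m_2 = -736/47, m_3 = 0.
On [4, 6], with S_2(x) = a_2 + b_2·(x - 4) + c_2·(x - 4)² + d_2·(x - 4)³: c_2 = m_2/2 = -368/47, d_2 = (m_3 - m_2)/(6h_2) = 184/141, b_2 = Δ_2 - h_2(2m_2 + m_3)/6 = 908/141.

-7.8298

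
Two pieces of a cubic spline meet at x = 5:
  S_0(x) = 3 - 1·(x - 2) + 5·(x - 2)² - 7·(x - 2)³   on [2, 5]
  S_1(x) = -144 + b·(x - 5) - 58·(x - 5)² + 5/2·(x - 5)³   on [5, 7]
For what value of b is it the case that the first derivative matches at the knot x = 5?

-160

S_0'(x) = -1 + 10·(x - 2) - 21·(x - 2)², so S_0'(5) = -160. On the right, S_1'(5) = b, so b = -160.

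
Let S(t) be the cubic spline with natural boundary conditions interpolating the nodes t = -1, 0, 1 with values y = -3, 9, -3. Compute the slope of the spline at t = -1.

18

Let σ_i = S''(x_i). Step sizes h_i = 1, 1; slopes of the chords Δ_i = (y_(i+1) - y_i)/h_i = 12, -12.
  1·σ_0 + 4·σ_1 + 1·σ_2 = 6(Δ_1 - Δ_0) = -144
Natural end conditions: σ_0 = σ_2 = 0.
Solving: σ_0 = 0, σ_1 = -36, σ_2 = 0.
On [-1, 0], S'(t) = b_0 + 2c_0·(t + 1) + 3d_0·(t + 1)² with b_0 = Δ_0 - h_0(2σ_0 + σ_1)/6 = 18, c_0 = σ_0/2 = 0, d_0 = (σ_1 - σ_0)/(6h_0) = -6. So S'(-1) = 18.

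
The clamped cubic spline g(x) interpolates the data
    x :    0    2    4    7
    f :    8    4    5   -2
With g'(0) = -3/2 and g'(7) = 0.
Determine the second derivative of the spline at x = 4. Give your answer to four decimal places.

-3.6216

Write M_i for g''(x_i). With h_i = 2, 2, 3 and divided differences Δ_i = -2, 1/2, -7/3, the continuity of g' gives the tridiagonal system
  2·M_0 + 8·M_1 + 2·M_2 = 6(Δ_1 - Δ_0) = 15
  2·M_1 + 10·M_2 + 3·M_3 = 6(Δ_2 - Δ_1) = -17
Clamped end conditions give two more equations: 2h_0·M_0 + h_0·M_1 = 6(Δ_0 - g'(0)) = -3 and h_2·M_2 + 2h_2·M_3 = 6(g'(7) - Δ_2) = 14.
Hence M_0 = -181/74, M_1 = 251/74, M_2 = -134/37, M_3 = 460/111.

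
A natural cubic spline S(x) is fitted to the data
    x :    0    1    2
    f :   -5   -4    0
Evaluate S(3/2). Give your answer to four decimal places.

Let σ_i = S''(x_i). Step sizes h_i = 1, 1; slopes of the chords Δ_i = (y_(i+1) - y_i)/h_i = 1, 4.
  1·σ_0 + 4·σ_1 + 1·σ_2 = 6(Δ_1 - Δ_0) = 18
Natural end conditions: σ_0 = σ_2 = 0.
Hence σ_0 = 0, σ_1 = 9/2, σ_2 = 0.
On [1, 2], S(x) = -4 + 5/2·(x - 1) + 9/4·(x - 1)² - 3/4·(x - 1)³.
With (x - 1) = 1/2: S(3/2) = -73/32.

-2.2813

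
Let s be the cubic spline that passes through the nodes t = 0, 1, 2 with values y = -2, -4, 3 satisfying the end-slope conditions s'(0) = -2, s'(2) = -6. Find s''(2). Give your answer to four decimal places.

Put σ_i = s'' at the i-th knot. Here h = (1, 1) and Δ = (-2, 7), so the interior equations h_(i-1)·σ_(i-1) + 2(h_(i-1)+h_i)·σ_i + h_i·σ_(i+1) = 6(Δ_i − Δ_(i-1)) read
  1·σ_0 + 4·σ_1 + 1·σ_2 = 6(Δ_1 - Δ_0) = 54
Clamped end conditions give two more equations: 2h_0·σ_0 + h_0·σ_1 = 6(Δ_0 - s'(0)) = 0 and h_1·σ_1 + 2h_1·σ_2 = 6(s'(2) - Δ_1) = -78.
Solving: σ_0 = -31/2, σ_1 = 31, σ_2 = -109/2.

-54.5000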